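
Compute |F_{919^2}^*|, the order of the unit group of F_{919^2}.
|F_{919^2}^*| = 844560

F_{919^2} has 919^2 = 844561 elements; its multiplicative group consists of all nonzero elements, so |F_{919^2}^*| = 844561 - 1 = 844560. (It is cyclic since any finite subgroup of the multiplicative group of a field is cyclic.)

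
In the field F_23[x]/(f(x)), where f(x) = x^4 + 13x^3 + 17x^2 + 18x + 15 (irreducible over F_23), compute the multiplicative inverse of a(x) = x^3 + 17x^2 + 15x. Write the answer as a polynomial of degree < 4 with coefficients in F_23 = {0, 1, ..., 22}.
a(x)^(-1) ≡ 13x^3 + 17x^2 + 16x + 22 (mod f(x))

Since f is irreducible over F_23, F_23[x]/(f) is a field and a(x) ≠ 0 has an inverse. Apply the extended Euclidean algorithm to f(x) and a(x) in F_23[x]: f(x) = (x + 19)·a(x) + (x^2 + 9x + 15);  a(x) = (x + 8)·(x^2 + 9x + 15) + (20x + 18);  (x^2 + 9x + 15) = (15x + 18)·(20x + 18) + (13). The last nonzero remainder is the constant 13 = gcd(f, a) in F_23. Back-substituting through the division chain expresses 13 = s(x)·a(x) + t(x)·f(x) with s(x) ≡ 8x^3 + 14x^2 + x + 10 (mod f), so (8x^3 + 14x^2 + x + 10)·a(x) ≡ 13 (mod f). Multiplying by 13^(-1) ≡ 16 in F_23 gives a(x)^(-1) ≡ 16·(8x^3 + 14x^2 + x + 10) ≡ 13x^3 + 17x^2 + 16x + 22 (mod f). Check: (x^3 + 17x^2 + 15x)·(13x^3 + 17x^2 + 16x + 22) = 13x^6 + 8x^5 + 17x^4 + 20x^3 + 16x^2 + 8x ≡ 1 (mod x^4 + 13x^3 + 17x^2 + 18x + 15).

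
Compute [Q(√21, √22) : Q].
[Q(√21, √22) : Q] = 4

[Q(√21):Q] = 2 (min poly x^2 - 21, irreducible since 21 is squarefree > 1). For the top step, suppose √22 ∈ Q(√21), say √22 = c + d√21 with c, d ∈ Q. Squaring: 22 = c^2 + 21d^2 + 2cd√21. Since √21 ∉ Q this forces 2cd = 0. If d = 0 then √22 = c ∈ Q, contradicting 22 squarefree > 1. If c = 0 then 22 = 21d^2, so 21·22 = (21d)^2 is a perfect square in Q — but 21·22 = 462 is not a perfect square (since 21 and 22 are distinct squarefree integers). Contradiction. Hence √22 ∉ Q(√21), so x^2 - 22 stays irreducible over Q(√21) and [Q(√21, √22) : Q(√21)] = 2. By the tower law, [Q(√21, √22) : Q] = 2 · 2 = 4.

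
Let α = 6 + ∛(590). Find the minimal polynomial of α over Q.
m_α(x) = x^3 - 18x^2 + 108x - 806

Set β = α - 6 = ∛(590), so β^3 = 590. Then (α - 6)^3 - 590 = 0, i.e. α is a root of g(x) = (x - 6)^3 - 590 = x^3 - 18x^2 + 108x - 806. Since g(x) = h(x - 6) where h(x) = x^3 - 590, and h is irreducible over Q (because 590 is not a perfect cube, so h has no rational root, and a monic cubic with no rational root is irreducible), g is also irreducible (irreducibility is preserved under the substitution x → x - 6). Hence m_α(x) = x^3 - 18x^2 + 108x - 806.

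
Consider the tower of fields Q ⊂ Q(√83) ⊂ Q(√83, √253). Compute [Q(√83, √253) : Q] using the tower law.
[Q(√83, √253) : Q] = 4

[Q(√83):Q] = 2 (min poly x^2 - 83, irreducible since 83 is squarefree > 1). For the top step, suppose √253 ∈ Q(√83), say √253 = c + d√83 with c, d ∈ Q. Squaring: 253 = c^2 + 83d^2 + 2cd√83. Since √83 ∉ Q this forces 2cd = 0. If d = 0 then √253 = c ∈ Q, contradicting 253 squarefree > 1. If c = 0 then 253 = 83d^2, so 83·253 = (83d)^2 is a perfect square in Q — but 83·253 = 20999 is not a perfect square (since 83 and 253 are distinct squarefree integers). Contradiction. Hence √253 ∉ Q(√83), so x^2 - 253 stays irreducible over Q(√83) and [Q(√83, √253) : Q(√83)] = 2. By the tower law, [Q(√83, √253) : Q] = 2 · 2 = 4.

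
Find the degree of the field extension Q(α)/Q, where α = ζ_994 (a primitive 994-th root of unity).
[Q(α):Q] = 420

The minimal polynomial of ζ_994 over Q is the 994-th cyclotomic polynomial Φ_994(x), which is irreducible over Q and has degree φ(994) = 420. Hence [Q(α):Q] = φ(994) = 420.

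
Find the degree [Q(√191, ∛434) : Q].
[Q(√191, ∛434) : Q] = 6

Let L = Q(√191, ∛434). Since Q(√191) ⊂ L and [Q(√191):Q] = 2, the tower law gives 2 | [L:Q]. Likewise Q(∛434) ⊂ L with [Q(∛434):Q] = 3 (because 434 is not a perfect cube), so 3 | [L:Q]. As gcd(2,3) = 1, [L:Q] is divisible by 6. Conversely L is generated over Q by √191 and ∛434, so [L:Q] ≤ 2·3 = 6. Therefore [Q(√191, ∛434) : Q] = 6.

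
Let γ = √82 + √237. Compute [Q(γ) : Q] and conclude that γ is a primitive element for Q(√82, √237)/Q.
[Q(γ) : Q] = 4 (equivalently, Q(γ) = Q(√82, √237))

Obviously Q(γ) ⊆ Q(√82, √237), and [Q(√82, √237):Q] = 4 (since 82, 237 are distinct squarefree integers > 1 with 19434 not a perfect square). To show equality we compute the minimal polynomial of γ. From γ = √82 + √237: γ^2 = 82 + 2√(19434) + 237 = 319 + 2√(19434), so γ^2 - 319 = 2√(19434); squaring, (γ^2 - 319)^2 = 4·19434, i.e. γ^4 - 638γ^2 + 101761 - 77736 = 0, i.e. γ^4 - 638γ^2 + 24025 = 0. So γ is a root of x^4 - 638x^2 + 24025. This polynomial is irreducible over Q: it has no rational root (each ±√82 ± √237 is irrational), and any factorization into two quadratics over Q would force √(19434) ∈ Q (pairing opposite roots) or √82, √237 ∈ Q (other pairings), all impossible. Hence [Q(γ):Q] = 4 = [Q(√82, √237):Q], so Q(γ) = Q(√82, √237).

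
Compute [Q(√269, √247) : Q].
[Q(√269, √247) : Q] = 4

[Q(√269):Q] = 2 (min poly x^2 - 269, irreducible since 269 is squarefree > 1). For the top step, suppose √247 ∈ Q(√269), say √247 = c + d√269 with c, d ∈ Q. Squaring: 247 = c^2 + 269d^2 + 2cd√269. Since √269 ∉ Q this forces 2cd = 0. If d = 0 then √247 = c ∈ Q, contradicting 247 squarefree > 1. If c = 0 then 247 = 269d^2, so 269·247 = (269d)^2 is a perfect square in Q — but 269·247 = 66443 is not a perfect square (since 269 and 247 are distinct squarefree integers). Contradiction. Hence √247 ∉ Q(√269), so x^2 - 247 stays irreducible over Q(√269) and [Q(√269, √247) : Q(√269)] = 2. By the tower law, [Q(√269, √247) : Q] = 2 · 2 = 4.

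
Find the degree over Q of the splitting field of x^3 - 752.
[K : Q] = 6

The roots of x^3 - 752 are ∛752, ω∛752, ω^2∛752 where ω = e^(2πi/3) is a primitive cube root of unity, so K = Q(∛752, ω). Now [Q(∛752):Q] = 3 (since 752 is not a perfect cube, x^3 - 752 is irreducible) and [Q(ω):Q] = 2. Both 2 and 3 divide [K:Q], and [K:Q] ≤ 3·2 = 6, so [K:Q] = 6. (Equivalently: Q(∛752) ⊂ R but ω ∉ R, so [K : Q(∛752)] = 2.)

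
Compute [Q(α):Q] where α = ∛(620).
[Q(α):Q] = 3

The minimal polynomial of α is x^3 - 620, irreducible over Q since 620 is not a perfect cube (so x^3 - 620 has no rational root). Hence [Q(α):Q] = deg(m_α) = 3.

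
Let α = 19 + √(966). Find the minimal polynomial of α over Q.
m_α(x) = x^2 - 38x - 605

From α - 19 = √(966), squaring gives (α - 19)^2 = 966, i.e. α^2 - 38α + 361 = 966, so α^2 - 38α - 605 = 0. The discriminant of x^2 - 38x - 605 is (-38)^2 - 4·(-605) = 1444 + 2420 = 3864, and 4·(966) is not a perfect square in Q since 966 is squarefree and ≠ 1. Hence x^2 - 38x - 605 is irreducible over Q and is the minimal polynomial of α.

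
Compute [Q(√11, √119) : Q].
[Q(√11, √119) : Q] = 4

[Q(√11):Q] = 2 (min poly x^2 - 11, irreducible since 11 is squarefree > 1). For the top step, suppose √119 ∈ Q(√11), say √119 = c + d√11 with c, d ∈ Q. Squaring: 119 = c^2 + 11d^2 + 2cd√11. Since √11 ∉ Q this forces 2cd = 0. If d = 0 then √119 = c ∈ Q, contradicting 119 squarefree > 1. If c = 0 then 119 = 11d^2, so 11·119 = (11d)^2 is a perfect square in Q — but 11·119 = 1309 is not a perfect square (since 11 and 119 are distinct squarefree integers). Contradiction. Hence √119 ∉ Q(√11), so x^2 - 119 stays irreducible over Q(√11) and [Q(√11, √119) : Q(√11)] = 2. By the tower law, [Q(√11, √119) : Q] = 2 · 2 = 4.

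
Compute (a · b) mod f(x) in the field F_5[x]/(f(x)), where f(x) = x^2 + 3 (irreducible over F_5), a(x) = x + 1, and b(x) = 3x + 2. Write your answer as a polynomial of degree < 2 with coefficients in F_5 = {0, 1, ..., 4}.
a · b ≡ 3 (mod f(x))

Multiply in F_5[x]: a(x)·b(x) = (x + 1)·(3x + 2) = 3x^2 + 2. This has degree ≥ 2, so divide by f(x) over F_5: 3x^2 + 2 = (3)·(x^2 + 3) + (3). Hence a·b ≡ 3 (mod f). (F_5[x]/(f) is a field with 5^2 = 25 elements since f is irreducible of degree 2.)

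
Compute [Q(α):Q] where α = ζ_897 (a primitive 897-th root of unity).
[Q(α):Q] = 528

The minimal polynomial of ζ_897 over Q is the 897-th cyclotomic polynomial Φ_897(x), which is irreducible over Q and has degree φ(897) = 528. Hence [Q(α):Q] = φ(897) = 528.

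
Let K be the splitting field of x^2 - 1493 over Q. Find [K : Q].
[K : Q] = 2

f(x) = x^2 - 1493 factors as (x - √1493)(x + √1493). The splitting field is K = Q(√1493). Since 1493 is squarefree and > 1, it is not a perfect square, so x^2 - 1493 is irreducible over Q and [Q(√1493) : Q] = 2. Hence [K : Q] = 2.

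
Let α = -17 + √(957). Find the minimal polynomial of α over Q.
m_α(x) = x^2 + 34x - 668

From α + 17 = √(957), squaring gives (α + 17)^2 = 957, i.e. α^2 + 34α + 289 = 957, so α^2 + 34α - 668 = 0. The discriminant of x^2 + 34x - 668 is (34)^2 - 4·(-668) = 1156 + 2672 = 3828, and 4·(957) is not a perfect square in Q since 957 is squarefree and ≠ 1. Hence x^2 + 34x - 668 is irreducible over Q and is the minimal polynomial of α.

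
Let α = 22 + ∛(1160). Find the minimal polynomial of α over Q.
m_α(x) = x^3 - 66x^2 + 1452x - 11808

Set β = α - 22 = ∛(1160), so β^3 = 1160. Then (α - 22)^3 - 1160 = 0, i.e. α is a root of g(x) = (x - 22)^3 - 1160 = x^3 - 66x^2 + 1452x - 11808. Since g(x) = h(x - 22) where h(x) = x^3 - 1160, and h is irreducible over Q (because 1160 is not a perfect cube, so h has no rational root, and a monic cubic with no rational root is irreducible), g is also irreducible (irreducibility is preserved under the substitution x → x - 22). Hence m_α(x) = x^3 - 66x^2 + 1452x - 11808.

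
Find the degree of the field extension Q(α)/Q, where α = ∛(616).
[Q(α):Q] = 3

The minimal polynomial of α is x^3 - 616, irreducible over Q since 616 is not a perfect cube (so x^3 - 616 has no rational root). Hence [Q(α):Q] = deg(m_α) = 3.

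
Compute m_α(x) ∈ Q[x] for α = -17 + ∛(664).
m_α(x) = x^3 + 51x^2 + 867x + 4249

Set β = α + 17 = ∛(664), so β^3 = 664. Then (α + 17)^3 - 664 = 0, i.e. α is a root of g(x) = (x + 17)^3 - 664 = x^3 + 51x^2 + 867x + 4249. Since g(x) = h(x + 17) where h(x) = x^3 - 664, and h is irreducible over Q (because 664 is not a perfect cube, so h has no rational root, and a monic cubic with no rational root is irreducible), g is also irreducible (irreducibility is preserved under the substitution x → x + 17). Hence m_α(x) = x^3 + 51x^2 + 867x + 4249.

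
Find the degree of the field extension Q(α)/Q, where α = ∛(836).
[Q(α):Q] = 3

The minimal polynomial of α is x^3 - 836, irreducible over Q since 836 is not a perfect cube (so x^3 - 836 has no rational root). Hence [Q(α):Q] = deg(m_α) = 3.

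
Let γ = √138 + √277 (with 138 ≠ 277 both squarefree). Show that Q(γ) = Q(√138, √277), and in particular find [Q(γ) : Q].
[Q(γ) : Q] = 4 (equivalently, Q(γ) = Q(√138, √277))

Obviously Q(γ) ⊆ Q(√138, √277), and [Q(√138, √277):Q] = 4 (since 138, 277 are distinct squarefree integers > 1 with 38226 not a perfect square). To show equality we compute the minimal polynomial of γ. From γ = √138 + √277: γ^2 = 138 + 2√(38226) + 277 = 415 + 2√(38226), so γ^2 - 415 = 2√(38226); squaring, (γ^2 - 415)^2 = 4·38226, i.e. γ^4 - 830γ^2 + 172225 - 152904 = 0, i.e. γ^4 - 830γ^2 + 19321 = 0. So γ is a root of x^4 - 830x^2 + 19321. This polynomial is irreducible over Q: it has no rational root (each ±√138 ± √277 is irrational), and any factorization into two quadratics over Q would force √(38226) ∈ Q (pairing opposite roots) or √138, √277 ∈ Q (other pairings), all impossible. Hence [Q(γ):Q] = 4 = [Q(√138, √277):Q], so Q(γ) = Q(√138, √277).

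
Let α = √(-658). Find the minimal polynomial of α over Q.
m_α(x) = x^2 + 658

α satisfies α^2 + 658 = 0, so x^2 + 658 annihilates α. Since d = -658 is squarefree and ≠ 1, it is not a perfect square in Q, so x^2 + 658 has no rational root and is therefore irreducible over Q (a degree-2 polynomial over a field is irreducible iff it has no root). Hence m_α(x) = x^2 + 658.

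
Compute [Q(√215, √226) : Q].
[Q(√215, √226) : Q] = 4

[Q(√215):Q] = 2 (min poly x^2 - 215, irreducible since 215 is squarefree > 1). For the top step, suppose √226 ∈ Q(√215), say √226 = c + d√215 with c, d ∈ Q. Squaring: 226 = c^2 + 215d^2 + 2cd√215. Since √215 ∉ Q this forces 2cd = 0. If d = 0 then √226 = c ∈ Q, contradicting 226 squarefree > 1. If c = 0 then 226 = 215d^2, so 215·226 = (215d)^2 is a perfect square in Q — but 215·226 = 48590 is not a perfect square (since 215 and 226 are distinct squarefree integers). Contradiction. Hence √226 ∉ Q(√215), so x^2 - 226 stays irreducible over Q(√215) and [Q(√215, √226) : Q(√215)] = 2. By the tower law, [Q(√215, √226) : Q] = 2 · 2 = 4.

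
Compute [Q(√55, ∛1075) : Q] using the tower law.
[Q(√55, ∛1075) : Q] = 6

Let L = Q(√55, ∛1075). Since Q(√55) ⊂ L and [Q(√55):Q] = 2, the tower law gives 2 | [L:Q]. Likewise Q(∛1075) ⊂ L with [Q(∛1075):Q] = 3 (because 1075 is not a perfect cube), so 3 | [L:Q]. As gcd(2,3) = 1, [L:Q] is divisible by 6. Conversely L is generated over Q by √55 and ∛1075, so [L:Q] ≤ 2·3 = 6. Therefore [Q(√55, ∛1075) : Q] = 6.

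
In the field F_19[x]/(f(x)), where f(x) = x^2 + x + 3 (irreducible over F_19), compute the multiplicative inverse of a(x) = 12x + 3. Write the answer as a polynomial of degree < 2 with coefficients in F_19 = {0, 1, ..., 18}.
a(x)^(-1) ≡ 17x + 8 (mod f(x))

Since f is irreducible over F_19, F_19[x]/(f) is a field and a(x) ≠ 0 has an inverse. Apply the extended Euclidean algorithm to f(x) and a(x) in F_19[x]: f(x) = (8x + 6)·a(x) + (4). The last nonzero remainder is the constant 4 = gcd(f, a) in F_19. Back-substituting through the division chain expresses 4 = s(x)·a(x) + t(x)·f(x) with s(x) ≡ 11x + 13 (mod f), so (11x + 13)·a(x) ≡ 4 (mod f). Multiplying by 4^(-1) ≡ 5 in F_19 gives a(x)^(-1) ≡ 5·(11x + 13) ≡ 17x + 8 (mod f). Check: (12x + 3)·(17x + 8) = 14x^2 + 14x + 5 ≡ 1 (mod x^2 + x + 3).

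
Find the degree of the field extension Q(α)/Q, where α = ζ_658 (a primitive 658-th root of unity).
[Q(α):Q] = 276

The minimal polynomial of ζ_658 over Q is the 658-th cyclotomic polynomial Φ_658(x), which is irreducible over Q and has degree φ(658) = 276. Hence [Q(α):Q] = φ(658) = 276.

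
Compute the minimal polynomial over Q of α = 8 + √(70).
m_α(x) = x^2 - 16x - 6

From α - 8 = √(70), squaring gives (α - 8)^2 = 70, i.e. α^2 - 16α + 64 = 70, so α^2 - 16α - 6 = 0. The discriminant of x^2 - 16x - 6 is (-16)^2 - 4·(-6) = 256 + 24 = 280, and 4·(70) is not a perfect square in Q since 70 is squarefree and ≠ 1. Hence x^2 - 16x - 6 is irreducible over Q and is the minimal polynomial of α.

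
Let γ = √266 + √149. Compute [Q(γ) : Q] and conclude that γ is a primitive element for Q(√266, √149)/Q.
[Q(γ) : Q] = 4 (equivalently, Q(γ) = Q(√266, √149))

Obviously Q(γ) ⊆ Q(√266, √149), and [Q(√266, √149):Q] = 4 (since 266, 149 are distinct squarefree integers > 1 with 39634 not a perfect square). To show equality we compute the minimal polynomial of γ. From γ = √266 + √149: γ^2 = 266 + 2√(39634) + 149 = 415 + 2√(39634), so γ^2 - 415 = 2√(39634); squaring, (γ^2 - 415)^2 = 4·39634, i.e. γ^4 - 830γ^2 + 172225 - 158536 = 0, i.e. γ^4 - 830γ^2 + 13689 = 0. So γ is a root of x^4 - 830x^2 + 13689. This polynomial is irreducible over Q: it has no rational root (each ±√266 ± √149 is irrational), and any factorization into two quadratics over Q would force √(39634) ∈ Q (pairing opposite roots) or √266, √149 ∈ Q (other pairings), all impossible. Hence [Q(γ):Q] = 4 = [Q(√266, √149):Q], so Q(γ) = Q(√266, √149).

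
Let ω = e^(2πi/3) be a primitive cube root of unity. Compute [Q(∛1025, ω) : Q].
[Q(∛1025, ω) : Q] = 6

[Q(∛1025):Q] = 3 (min poly x^3 - 1025, irreducible since 1025 is not a perfect cube). [Q(ω):Q] = 2 (min poly x^2 + x + 1). Since Q(∛1025) ⊂ R and ω ∉ R, we have ω ∉ Q(∛1025), so x^2 + x + 1 remains irreducible over Q(∛1025) and [Q(∛1025, ω) : Q(∛1025)] = 2. By the tower law, [Q(∛1025, ω) : Q] = 3 · 2 = 6. (In fact Q(∛1025, ω) is the splitting field of x^3 - 1025 over Q.)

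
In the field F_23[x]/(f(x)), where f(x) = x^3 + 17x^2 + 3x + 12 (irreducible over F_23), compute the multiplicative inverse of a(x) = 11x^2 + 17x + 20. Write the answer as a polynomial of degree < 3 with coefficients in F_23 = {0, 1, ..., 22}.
a(x)^(-1) ≡ 3x^2 + 14x + 13 (mod f(x))

Since f is irreducible over F_23, F_23[x]/(f) is a field and a(x) ≠ 0 has an inverse. Apply the extended Euclidean algorithm to f(x) and a(x) in F_23[x]: f(x) = (21x + 13)·a(x) + (6x + 5);  a(x) = (21x + 16)·(6x + 5) + (9). The last nonzero remainder is the constant 9 = gcd(f, a) in F_23. Back-substituting through the division chain expresses 9 = s(x)·a(x) + t(x)·f(x) with s(x) ≡ 4x^2 + 11x + 2 (mod f), so (4x^2 + 11x + 2)·a(x) ≡ 9 (mod f). Multiplying by 9^(-1) ≡ 18 in F_23 gives a(x)^(-1) ≡ 18·(4x^2 + 11x + 2) ≡ 3x^2 + 14x + 13 (mod f). Check: (11x^2 + 17x + 20)·(3x^2 + 14x + 13) = 10x^4 + 21x^3 + 4x^2 + 18x + 7 ≡ 1 (mod x^3 + 17x^2 + 3x + 12).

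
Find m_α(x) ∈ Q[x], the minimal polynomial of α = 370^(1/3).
m_α(x) = x^3 - 370

α satisfies α^3 = 370, so x^3 - 370 annihilates α. By the rational root test, a rational root p/q (in lowest terms) of x^3 - 370 would satisfy p^3 = 370 q^3, forcing q = 1 and p^3 = 370; but 370 is not a perfect cube, contradiction. A monic cubic over Q with no rational root is irreducible (any nontrivial factorization would include a linear factor). Hence x^3 - 370 is the minimal polynomial of α, and in particular [Q(α):Q] = 3.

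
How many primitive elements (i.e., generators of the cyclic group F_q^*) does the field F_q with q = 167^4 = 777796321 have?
There are φ(777796320) = 175577088 primitive elements

F_q^* is cyclic of order q - 1 = 777796320. A cyclic group of order m has exactly φ(m) generators. Here m = 777796320 = 2^5 · 3 · 5 · 7 · 83 · 2789, so the number of primitive elements is φ(777796320) = 175577088.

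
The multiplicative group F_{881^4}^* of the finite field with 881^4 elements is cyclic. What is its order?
|F_{881^4}^*| = 602425897920

F_{881^4} has 881^4 = 602425897921 elements; its multiplicative group consists of all nonzero elements, so |F_{881^4}^*| = 602425897921 - 1 = 602425897920. (It is cyclic since any finite subgroup of the multiplicative group of a field is cyclic.)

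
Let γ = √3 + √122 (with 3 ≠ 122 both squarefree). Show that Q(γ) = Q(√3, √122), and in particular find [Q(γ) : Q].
[Q(γ) : Q] = 4 (equivalently, Q(γ) = Q(√3, √122))

Obviously Q(γ) ⊆ Q(√3, √122), and [Q(√3, √122):Q] = 4 (since 3, 122 are distinct squarefree integers > 1 with 366 not a perfect square). To show equality we compute the minimal polynomial of γ. From γ = √3 + √122: γ^2 = 3 + 2√(366) + 122 = 125 + 2√(366), so γ^2 - 125 = 2√(366); squaring, (γ^2 - 125)^2 = 4·366, i.e. γ^4 - 250γ^2 + 15625 - 1464 = 0, i.e. γ^4 - 250γ^2 + 14161 = 0. So γ is a root of x^4 - 250x^2 + 14161. This polynomial is irreducible over Q: it has no rational root (each ±√3 ± √122 is irrational), and any factorization into two quadratics over Q would force √(366) ∈ Q (pairing opposite roots) or √3, √122 ∈ Q (other pairings), all impossible. Hence [Q(γ):Q] = 4 = [Q(√3, √122):Q], so Q(γ) = Q(√3, √122).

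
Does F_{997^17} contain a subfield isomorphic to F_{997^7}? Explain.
No: F_{997^7} is not a subfield of F_{997^17}

F_{p^m} embeds in F_{p^n} iff m | n. Here 7 ∤ 17 (since 17 = 2·7 + 3 with remainder 3 ≠ 0), so F_{997^7} is not a subfield of F_{997^17}. Equivalently: if it were, the tower law would give 7 = [F_{997^7}:F_997] dividing [F_{997^17}:F_997] = 17, contradiction.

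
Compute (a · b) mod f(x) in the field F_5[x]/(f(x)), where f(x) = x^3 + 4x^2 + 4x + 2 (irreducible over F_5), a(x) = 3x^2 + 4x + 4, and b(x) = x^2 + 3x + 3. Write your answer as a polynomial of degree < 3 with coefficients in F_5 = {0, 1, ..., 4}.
a · b ≡ 4x^2 + 4x (mod f(x))

Multiply in F_5[x]: a(x)·b(x) = (3x^2 + 4x + 4)·(x^2 + 3x + 3) = 3x^4 + 3x^3 + 4x + 2. This has degree ≥ 3, so divide by f(x) over F_5: 3x^4 + 3x^3 + 4x + 2 = (3x + 1)·(x^3 + 4x^2 + 4x + 2) + (4x^2 + 4x). Hence a·b ≡ 4x^2 + 4x (mod f). (F_5[x]/(f) is a field with 5^3 = 125 elements since f is irreducible of degree 3.)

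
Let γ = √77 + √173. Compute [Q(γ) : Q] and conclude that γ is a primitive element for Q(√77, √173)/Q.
[Q(γ) : Q] = 4 (equivalently, Q(γ) = Q(√77, √173))

Obviously Q(γ) ⊆ Q(√77, √173), and [Q(√77, √173):Q] = 4 (since 77, 173 are distinct squarefree integers > 1 with 13321 not a perfect square). To show equality we compute the minimal polynomial of γ. From γ = √77 + √173: γ^2 = 77 + 2√(13321) + 173 = 250 + 2√(13321), so γ^2 - 250 = 2√(13321); squaring, (γ^2 - 250)^2 = 4·13321, i.e. γ^4 - 500γ^2 + 62500 - 53284 = 0, i.e. γ^4 - 500γ^2 + 9216 = 0. So γ is a root of x^4 - 500x^2 + 9216. This polynomial is irreducible over Q: it has no rational root (each ±√77 ± √173 is irrational), and any factorization into two quadratics over Q would force √(13321) ∈ Q (pairing opposite roots) or √77, √173 ∈ Q (other pairings), all impossible. Hence [Q(γ):Q] = 4 = [Q(√77, √173):Q], so Q(γ) = Q(√77, √173).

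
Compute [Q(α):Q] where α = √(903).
[Q(α):Q] = 2

[Q(α):Q] equals the degree of the minimal polynomial of α. Here α^2 = 903 and x^2 - 903 is irreducible (d = 903 is squarefree, ≠ 1, hence not a square), so deg(m_α) = 2. Thus [Q(α):Q] = 2.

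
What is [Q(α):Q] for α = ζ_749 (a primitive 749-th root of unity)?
[Q(α):Q] = 636

The minimal polynomial of ζ_749 over Q is the 749-th cyclotomic polynomial Φ_749(x), which is irreducible over Q and has degree φ(749) = 636. Hence [Q(α):Q] = φ(749) = 636.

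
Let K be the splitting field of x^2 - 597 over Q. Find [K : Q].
[K : Q] = 2

f(x) = x^2 - 597 factors as (x - √597)(x + √597). The splitting field is K = Q(√597). Since 597 is squarefree and > 1, it is not a perfect square, so x^2 - 597 is irreducible over Q and [Q(√597) : Q] = 2. Hence [K : Q] = 2.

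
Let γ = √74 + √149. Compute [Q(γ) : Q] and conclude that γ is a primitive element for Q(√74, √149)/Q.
[Q(γ) : Q] = 4 (equivalently, Q(γ) = Q(√74, √149))

Obviously Q(γ) ⊆ Q(√74, √149), and [Q(√74, √149):Q] = 4 (since 74, 149 are distinct squarefree integers > 1 with 11026 not a perfect square). To show equality we compute the minimal polynomial of γ. From γ = √74 + √149: γ^2 = 74 + 2√(11026) + 149 = 223 + 2√(11026), so γ^2 - 223 = 2√(11026); squaring, (γ^2 - 223)^2 = 4·11026, i.e. γ^4 - 446γ^2 + 49729 - 44104 = 0, i.e. γ^4 - 446γ^2 + 5625 = 0. So γ is a root of x^4 - 446x^2 + 5625. This polynomial is irreducible over Q: it has no rational root (each ±√74 ± √149 is irrational), and any factorization into two quadratics over Q would force √(11026) ∈ Q (pairing opposite roots) or √74, √149 ∈ Q (other pairings), all impossible. Hence [Q(γ):Q] = 4 = [Q(√74, √149):Q], so Q(γ) = Q(√74, √149).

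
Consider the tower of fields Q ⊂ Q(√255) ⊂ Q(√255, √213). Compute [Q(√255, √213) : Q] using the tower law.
[Q(√255, √213) : Q] = 4

[Q(√255):Q] = 2 (min poly x^2 - 255, irreducible since 255 is squarefree > 1). For the top step, suppose √213 ∈ Q(√255), say √213 = c + d√255 with c, d ∈ Q. Squaring: 213 = c^2 + 255d^2 + 2cd√255. Since √255 ∉ Q this forces 2cd = 0. If d = 0 then √213 = c ∈ Q, contradicting 213 squarefree > 1. If c = 0 then 213 = 255d^2, so 255·213 = (255d)^2 is a perfect square in Q — but 255·213 = 54315 is not a perfect square (since 255 and 213 are distinct squarefree integers). Contradiction. Hence √213 ∉ Q(√255), so x^2 - 213 stays irreducible over Q(√255) and [Q(√255, √213) : Q(√255)] = 2. By the tower law, [Q(√255, √213) : Q] = 2 · 2 = 4.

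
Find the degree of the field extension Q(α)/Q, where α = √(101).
[Q(α):Q] = 2

[Q(α):Q] equals the degree of the minimal polynomial of α. Here α^2 = 101 and x^2 - 101 is irreducible (d = 101 is squarefree, ≠ 1, hence not a square), so deg(m_α) = 2. Thus [Q(α):Q] = 2.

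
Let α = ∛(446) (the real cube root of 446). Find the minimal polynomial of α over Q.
m_α(x) = x^3 - 446

α satisfies α^3 = 446, so x^3 - 446 annihilates α. By the rational root test, a rational root p/q (in lowest terms) of x^3 - 446 would satisfy p^3 = 446 q^3, forcing q = 1 and p^3 = 446; but 446 is not a perfect cube, contradiction. A monic cubic over Q with no rational root is irreducible (any nontrivial factorization would include a linear factor). Hence x^3 - 446 is the minimal polynomial of α, and in particular [Q(α):Q] = 3.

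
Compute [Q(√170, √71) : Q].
[Q(√170, √71) : Q] = 4

[Q(√170):Q] = 2 (min poly x^2 - 170, irreducible since 170 is squarefree > 1). For the top step, suppose √71 ∈ Q(√170), say √71 = c + d√170 with c, d ∈ Q. Squaring: 71 = c^2 + 170d^2 + 2cd√170. Since √170 ∉ Q this forces 2cd = 0. If d = 0 then √71 = c ∈ Q, contradicting 71 squarefree > 1. If c = 0 then 71 = 170d^2, so 170·71 = (170d)^2 is a perfect square in Q — but 170·71 = 12070 is not a perfect square (since 170 and 71 are distinct squarefree integers). Contradiction. Hence √71 ∉ Q(√170), so x^2 - 71 stays irreducible over Q(√170) and [Q(√170, √71) : Q(√170)] = 2. By the tower law, [Q(√170, √71) : Q] = 2 · 2 = 4.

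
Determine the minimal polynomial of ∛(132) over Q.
m_α(x) = x^3 - 132

α satisfies α^3 = 132, so x^3 - 132 annihilates α. By the rational root test, a rational root p/q (in lowest terms) of x^3 - 132 would satisfy p^3 = 132 q^3, forcing q = 1 and p^3 = 132; but 132 is not a perfect cube, contradiction. A monic cubic over Q with no rational root is irreducible (any nontrivial factorization would include a linear factor). Hence x^3 - 132 is the minimal polynomial of α, and in particular [Q(α):Q] = 3.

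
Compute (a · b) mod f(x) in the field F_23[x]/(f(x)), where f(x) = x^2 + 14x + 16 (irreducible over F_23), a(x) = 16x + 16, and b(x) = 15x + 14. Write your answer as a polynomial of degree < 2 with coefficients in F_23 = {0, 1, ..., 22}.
a · b ≡ 2x + 18 (mod f(x))

Multiply in F_23[x]: a(x)·b(x) = (16x + 16)·(15x + 14) = 10x^2 + 4x + 17. This has degree ≥ 2, so divide by f(x) over F_23: 10x^2 + 4x + 17 = (10)·(x^2 + 14x + 16) + (2x + 18). Hence a·b ≡ 2x + 18 (mod f). (F_23[x]/(f) is a field with 23^2 = 529 elements since f is irreducible of degree 2.)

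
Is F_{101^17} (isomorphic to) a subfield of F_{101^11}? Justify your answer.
No: F_{101^17} is not a subfield of F_{101^11}

F_{p^m} embeds in F_{p^n} iff m | n. Here 17 ∤ 11 (since 11 = 0·17 + 11 with remainder 11 ≠ 0), so F_{101^17} is not a subfield of F_{101^11}. Equivalently: if it were, the tower law would give 17 = [F_{101^17}:F_101] dividing [F_{101^11}:F_101] = 11, contradiction.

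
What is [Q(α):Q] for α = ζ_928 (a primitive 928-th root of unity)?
[Q(α):Q] = 448

The minimal polynomial of ζ_928 over Q is the 928-th cyclotomic polynomial Φ_928(x), which is irreducible over Q and has degree φ(928) = 448. Hence [Q(α):Q] = φ(928) = 448.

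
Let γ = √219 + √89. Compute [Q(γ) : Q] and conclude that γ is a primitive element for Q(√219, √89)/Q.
[Q(γ) : Q] = 4 (equivalently, Q(γ) = Q(√219, √89))

Obviously Q(γ) ⊆ Q(√219, √89), and [Q(√219, √89):Q] = 4 (since 219, 89 are distinct squarefree integers > 1 with 19491 not a perfect square). To show equality we compute the minimal polynomial of γ. From γ = √219 + √89: γ^2 = 219 + 2√(19491) + 89 = 308 + 2√(19491), so γ^2 - 308 = 2√(19491); squaring, (γ^2 - 308)^2 = 4·19491, i.e. γ^4 - 616γ^2 + 94864 - 77964 = 0, i.e. γ^4 - 616γ^2 + 16900 = 0. So γ is a root of x^4 - 616x^2 + 16900. This polynomial is irreducible over Q: it has no rational root (each ±√219 ± √89 is irrational), and any factorization into two quadratics over Q would force √(19491) ∈ Q (pairing opposite roots) or √219, √89 ∈ Q (other pairings), all impossible. Hence [Q(γ):Q] = 4 = [Q(√219, √89):Q], so Q(γ) = Q(√219, √89).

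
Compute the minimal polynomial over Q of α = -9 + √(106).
m_α(x) = x^2 + 18x - 25

From α + 9 = √(106), squaring gives (α + 9)^2 = 106, i.e. α^2 + 18α + 81 = 106, so α^2 + 18α - 25 = 0. The discriminant of x^2 + 18x - 25 is (18)^2 - 4·(-25) = 324 + 100 = 424, and 4·(106) is not a perfect square in Q since 106 is squarefree and ≠ 1. Hence x^2 + 18x - 25 is irreducible over Q and is the minimal polynomial of α.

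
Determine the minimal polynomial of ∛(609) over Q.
m_α(x) = x^3 - 609

α satisfies α^3 = 609, so x^3 - 609 annihilates α. By the rational root test, a rational root p/q (in lowest terms) of x^3 - 609 would satisfy p^3 = 609 q^3, forcing q = 1 and p^3 = 609; but 609 is not a perfect cube, contradiction. A monic cubic over Q with no rational root is irreducible (any nontrivial factorization would include a linear factor). Hence x^3 - 609 is the minimal polynomial of α, and in particular [Q(α):Q] = 3.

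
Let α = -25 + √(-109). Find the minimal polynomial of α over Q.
m_α(x) = x^2 + 50x + 734

From α + 25 = √(-109), squaring gives (α + 25)^2 = -109, i.e. α^2 + 50α + 625 = -109, so α^2 + 50α + 734 = 0. The discriminant of x^2 + 50x + 734 is (50)^2 - 4·(734) = 2500 - 2936 = -436, and 4·(-109) is not a perfect square in Q since -109 is squarefree and ≠ 1. Hence x^2 + 50x + 734 is irreducible over Q and is the minimal polynomial of α.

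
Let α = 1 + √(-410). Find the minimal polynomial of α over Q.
m_α(x) = x^2 - 2x + 411

From α - 1 = √(-410), squaring gives (α - 1)^2 = -410, i.e. α^2 - 2α + 1 = -410, so α^2 - 2α + 411 = 0. The discriminant of x^2 - 2x + 411 is (-2)^2 - 4·(411) = 4 - 1644 = -1640, and 4·(-410) is not a perfect square in Q since -410 is squarefree and ≠ 1. Hence x^2 - 2x + 411 is irreducible over Q and is the minimal polynomial of α.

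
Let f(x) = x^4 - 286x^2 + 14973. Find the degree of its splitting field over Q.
[K : Q] = 4

Solving the quadratic in x^2: x^2 = (286 ± √(286^2 - 4·14973))/2 = (286 ± √21904)/2 = (286 ± 148)/2, giving x^2 = 217 or x^2 = 69. So f(x) = (x^2 - 217)(x^2 - 69) and the roots of f are ±√217, ±√69. Hence the splitting field is K = Q(√217, √69). Since 217 and 69 are distinct squarefree integers > 1, their product 14973 is not a perfect square, so √69 ∉ Q(√217). By the tower law [K:Q] = [Q(√217,√69):Q(√217)] · [Q(√217):Q] = 2 · 2 = 4.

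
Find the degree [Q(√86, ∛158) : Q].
[Q(√86, ∛158) : Q] = 6

Let L = Q(√86, ∛158). Since Q(√86) ⊂ L and [Q(√86):Q] = 2, the tower law gives 2 | [L:Q]. Likewise Q(∛158) ⊂ L with [Q(∛158):Q] = 3 (because 158 is not a perfect cube), so 3 | [L:Q]. As gcd(2,3) = 1, [L:Q] is divisible by 6. Conversely L is generated over Q by √86 and ∛158, so [L:Q] ≤ 2·3 = 6. Therefore [Q(√86, ∛158) : Q] = 6.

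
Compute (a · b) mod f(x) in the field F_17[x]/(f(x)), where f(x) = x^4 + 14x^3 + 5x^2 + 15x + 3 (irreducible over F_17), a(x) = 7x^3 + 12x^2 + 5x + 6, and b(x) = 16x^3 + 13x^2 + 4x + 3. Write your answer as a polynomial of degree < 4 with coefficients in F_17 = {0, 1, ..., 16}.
a · b ≡ 2x^3 + 14x^2 + 12x + 10 (mod f(x))

Multiply in F_17[x]: a(x)·b(x) = (7x^3 + 12x^2 + 5x + 6)·(16x^3 + 13x^2 + 4x + 3) = 10x^6 + 11x^5 + 9x^4 + 9x^3 + 15x^2 + 5x + 1. This has degree ≥ 4, so divide by f(x) over F_17: 10x^6 + 11x^5 + 9x^4 + 9x^3 + 15x^2 + 5x + 1 = (10x^2 + 7x + 14)·(x^4 + 14x^3 + 5x^2 + 15x + 3) + (2x^3 + 14x^2 + 12x + 10). Hence a·b ≡ 2x^3 + 14x^2 + 12x + 10 (mod f). (F_17[x]/(f) is a field with 17^4 = 83521 elements since f is irreducible of degree 4.)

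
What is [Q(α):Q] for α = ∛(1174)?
[Q(α):Q] = 3

The minimal polynomial of α is x^3 - 1174, irreducible over Q since 1174 is not a perfect cube (so x^3 - 1174 has no rational root). Hence [Q(α):Q] = deg(m_α) = 3.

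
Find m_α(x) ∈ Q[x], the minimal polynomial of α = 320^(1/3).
m_α(x) = x^3 - 320

α satisfies α^3 = 320, so x^3 - 320 annihilates α. By the rational root test, a rational root p/q (in lowest terms) of x^3 - 320 would satisfy p^3 = 320 q^3, forcing q = 1 and p^3 = 320; but 320 is not a perfect cube, contradiction. A monic cubic over Q with no rational root is irreducible (any nontrivial factorization would include a linear factor). Hence x^3 - 320 is the minimal polynomial of α, and in particular [Q(α):Q] = 3.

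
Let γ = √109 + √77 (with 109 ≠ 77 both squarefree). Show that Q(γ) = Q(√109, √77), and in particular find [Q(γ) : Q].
[Q(γ) : Q] = 4 (equivalently, Q(γ) = Q(√109, √77))

Obviously Q(γ) ⊆ Q(√109, √77), and [Q(√109, √77):Q] = 4 (since 109, 77 are distinct squarefree integers > 1 with 8393 not a perfect square). To show equality we compute the minimal polynomial of γ. From γ = √109 + √77: γ^2 = 109 + 2√(8393) + 77 = 186 + 2√(8393), so γ^2 - 186 = 2√(8393); squaring, (γ^2 - 186)^2 = 4·8393, i.e. γ^4 - 372γ^2 + 34596 - 33572 = 0, i.e. γ^4 - 372γ^2 + 1024 = 0. So γ is a root of x^4 - 372x^2 + 1024. This polynomial is irreducible over Q: it has no rational root (each ±√109 ± √77 is irrational), and any factorization into two quadratics over Q would force √(8393) ∈ Q (pairing opposite roots) or √109, √77 ∈ Q (other pairings), all impossible. Hence [Q(γ):Q] = 4 = [Q(√109, √77):Q], so Q(γ) = Q(√109, √77).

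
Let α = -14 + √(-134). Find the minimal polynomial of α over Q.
m_α(x) = x^2 + 28x + 330

From α + 14 = √(-134), squaring gives (α + 14)^2 = -134, i.e. α^2 + 28α + 196 = -134, so α^2 + 28α + 330 = 0. The discriminant of x^2 + 28x + 330 is (28)^2 - 4·(330) = 784 - 1320 = -536, and 4·(-134) is not a perfect square in Q since -134 is squarefree and ≠ 1. Hence x^2 + 28x + 330 is irreducible over Q and is the minimal polynomial of α.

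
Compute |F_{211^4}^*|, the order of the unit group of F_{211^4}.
|F_{211^4}^*| = 1982119440

F_{211^4} has 211^4 = 1982119441 elements; its multiplicative group consists of all nonzero elements, so |F_{211^4}^*| = 1982119441 - 1 = 1982119440. (It is cyclic since any finite subgroup of the multiplicative group of a field is cyclic.)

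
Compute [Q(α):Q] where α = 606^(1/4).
[Q(α):Q] = 4

α is a root of x^4 - 606. By Eisenstein's criterion at the prime p = 2 (which divides the constant term 606 but p^2 = 4 does not, since 606 is squarefree), x^4 - 606 is irreducible over Q. Hence [Q(α):Q] = 4.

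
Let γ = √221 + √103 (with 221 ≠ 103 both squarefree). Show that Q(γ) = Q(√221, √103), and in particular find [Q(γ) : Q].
[Q(γ) : Q] = 4 (equivalently, Q(γ) = Q(√221, √103))

Obviously Q(γ) ⊆ Q(√221, √103), and [Q(√221, √103):Q] = 4 (since 221, 103 are distinct squarefree integers > 1 with 22763 not a perfect square). To show equality we compute the minimal polynomial of γ. From γ = √221 + √103: γ^2 = 221 + 2√(22763) + 103 = 324 + 2√(22763), so γ^2 - 324 = 2√(22763); squaring, (γ^2 - 324)^2 = 4·22763, i.e. γ^4 - 648γ^2 + 104976 - 91052 = 0, i.e. γ^4 - 648γ^2 + 13924 = 0. So γ is a root of x^4 - 648x^2 + 13924. This polynomial is irreducible over Q: it has no rational root (each ±√221 ± √103 is irrational), and any factorization into two quadratics over Q would force √(22763) ∈ Q (pairing opposite roots) or √221, √103 ∈ Q (other pairings), all impossible. Hence [Q(γ):Q] = 4 = [Q(√221, √103):Q], so Q(γ) = Q(√221, √103).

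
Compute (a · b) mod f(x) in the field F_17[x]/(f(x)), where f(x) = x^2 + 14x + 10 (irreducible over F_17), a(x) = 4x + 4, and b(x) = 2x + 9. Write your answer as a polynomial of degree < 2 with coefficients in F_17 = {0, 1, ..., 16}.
a · b ≡ 7 (mod f(x))

Multiply in F_17[x]: a(x)·b(x) = (4x + 4)·(2x + 9) = 8x^2 + 10x + 2. This has degree ≥ 2, so divide by f(x) over F_17: 8x^2 + 10x + 2 = (8)·(x^2 + 14x + 10) + (7). Hence a·b ≡ 7 (mod f). (F_17[x]/(f) is a field with 17^2 = 289 elements since f is irreducible of degree 2.)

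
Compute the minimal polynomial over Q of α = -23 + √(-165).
m_α(x) = x^2 + 46x + 694

From α + 23 = √(-165), squaring gives (α + 23)^2 = -165, i.e. α^2 + 46α + 529 = -165, so α^2 + 46α + 694 = 0. The discriminant of x^2 + 46x + 694 is (46)^2 - 4·(694) = 2116 - 2776 = -660, and 4·(-165) is not a perfect square in Q since -165 is squarefree and ≠ 1. Hence x^2 + 46x + 694 is irreducible over Q and is the minimal polynomial of α.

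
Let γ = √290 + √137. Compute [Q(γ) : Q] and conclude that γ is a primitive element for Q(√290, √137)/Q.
[Q(γ) : Q] = 4 (equivalently, Q(γ) = Q(√290, √137))

Obviously Q(γ) ⊆ Q(√290, √137), and [Q(√290, √137):Q] = 4 (since 290, 137 are distinct squarefree integers > 1 with 39730 not a perfect square). To show equality we compute the minimal polynomial of γ. From γ = √290 + √137: γ^2 = 290 + 2√(39730) + 137 = 427 + 2√(39730), so γ^2 - 427 = 2√(39730); squaring, (γ^2 - 427)^2 = 4·39730, i.e. γ^4 - 854γ^2 + 182329 - 158920 = 0, i.e. γ^4 - 854γ^2 + 23409 = 0. So γ is a root of x^4 - 854x^2 + 23409. This polynomial is irreducible over Q: it has no rational root (each ±√290 ± √137 is irrational), and any factorization into two quadratics over Q would force √(39730) ∈ Q (pairing opposite roots) or √290, √137 ∈ Q (other pairings), all impossible. Hence [Q(γ):Q] = 4 = [Q(√290, √137):Q], so Q(γ) = Q(√290, √137).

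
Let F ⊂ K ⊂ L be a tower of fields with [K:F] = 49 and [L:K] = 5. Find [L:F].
[L:F] = 245

The tower law says that for any tower of field extensions F ⊂ K ⊂ L with finite degrees, [L:F] = [L:K] · [K:F]. Here this gives [L:F] = 5 · 49 = 245.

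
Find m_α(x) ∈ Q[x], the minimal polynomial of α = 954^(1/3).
m_α(x) = x^3 - 954

α satisfies α^3 = 954, so x^3 - 954 annihilates α. By the rational root test, a rational root p/q (in lowest terms) of x^3 - 954 would satisfy p^3 = 954 q^3, forcing q = 1 and p^3 = 954; but 954 is not a perfect cube, contradiction. A monic cubic over Q with no rational root is irreducible (any nontrivial factorization would include a linear factor). Hence x^3 - 954 is the minimal polynomial of α, and in particular [Q(α):Q] = 3.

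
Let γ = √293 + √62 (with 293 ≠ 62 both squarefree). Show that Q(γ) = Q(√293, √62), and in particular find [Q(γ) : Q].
[Q(γ) : Q] = 4 (equivalently, Q(γ) = Q(√293, √62))

Obviously Q(γ) ⊆ Q(√293, √62), and [Q(√293, √62):Q] = 4 (since 293, 62 are distinct squarefree integers > 1 with 18166 not a perfect square). To show equality we compute the minimal polynomial of γ. From γ = √293 + √62: γ^2 = 293 + 2√(18166) + 62 = 355 + 2√(18166), so γ^2 - 355 = 2√(18166); squaring, (γ^2 - 355)^2 = 4·18166, i.e. γ^4 - 710γ^2 + 126025 - 72664 = 0, i.e. γ^4 - 710γ^2 + 53361 = 0. So γ is a root of x^4 - 710x^2 + 53361. This polynomial is irreducible over Q: it has no rational root (each ±√293 ± √62 is irrational), and any factorization into two quadratics over Q would force √(18166) ∈ Q (pairing opposite roots) or √293, √62 ∈ Q (other pairings), all impossible. Hence [Q(γ):Q] = 4 = [Q(√293, √62):Q], so Q(γ) = Q(√293, √62).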